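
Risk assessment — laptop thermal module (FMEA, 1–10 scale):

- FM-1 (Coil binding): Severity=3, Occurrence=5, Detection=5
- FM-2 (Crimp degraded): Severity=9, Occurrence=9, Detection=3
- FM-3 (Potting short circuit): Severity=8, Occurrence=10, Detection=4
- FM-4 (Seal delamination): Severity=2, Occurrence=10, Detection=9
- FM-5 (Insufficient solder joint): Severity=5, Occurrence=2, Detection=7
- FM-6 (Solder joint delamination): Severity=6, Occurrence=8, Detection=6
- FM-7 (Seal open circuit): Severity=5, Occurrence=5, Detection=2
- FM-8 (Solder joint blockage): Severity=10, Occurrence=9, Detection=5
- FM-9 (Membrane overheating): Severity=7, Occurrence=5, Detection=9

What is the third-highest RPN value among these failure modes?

315

RPN = Severity × Occurrence × Detection:
  FM-1: 3 × 5 × 5 = 75
  FM-2: 9 × 9 × 3 = 243
  FM-3: 8 × 10 × 4 = 320
  FM-4: 2 × 10 × 9 = 180
  FM-5: 5 × 2 × 7 = 70
  FM-6: 6 × 8 × 6 = 288
  FM-7: 5 × 5 × 2 = 50
  FM-8: 10 × 9 × 5 = 450
  FM-9: 7 × 5 × 9 = 315
Sorted descending: 450, 320, 315, 288, 243, 180, 75, 70, 50.
The third-highest RPN is 315 (FM-9).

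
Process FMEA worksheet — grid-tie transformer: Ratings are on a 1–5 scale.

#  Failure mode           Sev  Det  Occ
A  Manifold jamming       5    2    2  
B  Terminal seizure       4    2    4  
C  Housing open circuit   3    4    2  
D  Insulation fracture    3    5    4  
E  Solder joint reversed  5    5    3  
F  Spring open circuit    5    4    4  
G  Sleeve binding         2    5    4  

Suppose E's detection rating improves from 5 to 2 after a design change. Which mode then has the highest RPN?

RPN = Severity × Occurrence × Detection:
  A: 5 × 2 × 2 = 20
  B: 4 × 4 × 2 = 32
  C: 3 × 2 × 4 = 24
  D: 3 × 4 × 5 = 60
  E: 5 × 3 × 5 = 75
  F: 5 × 4 × 4 = 80
  G: 2 × 4 × 5 = 40
After action: E → 5 × 3 × 2 = 30.
Revised RPNs: F=80, D=60, G=40, B=32, E=30, C=24, A=20.
Highest is now F (80).

F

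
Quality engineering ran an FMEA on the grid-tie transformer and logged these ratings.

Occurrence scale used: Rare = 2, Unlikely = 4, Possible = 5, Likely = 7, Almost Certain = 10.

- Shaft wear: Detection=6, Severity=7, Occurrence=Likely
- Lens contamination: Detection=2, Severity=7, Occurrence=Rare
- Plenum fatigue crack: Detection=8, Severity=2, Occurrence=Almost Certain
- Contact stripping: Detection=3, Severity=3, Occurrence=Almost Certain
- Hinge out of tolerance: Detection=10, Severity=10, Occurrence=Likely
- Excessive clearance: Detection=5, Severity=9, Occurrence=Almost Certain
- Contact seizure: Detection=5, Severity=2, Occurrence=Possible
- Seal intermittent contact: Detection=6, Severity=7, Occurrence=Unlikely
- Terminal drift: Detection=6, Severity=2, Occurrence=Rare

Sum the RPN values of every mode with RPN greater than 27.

1940

RPN = Severity × Occurrence × Detection:
  Shaft wear: 7 × 7 × 6 = 294
  Lens contamination: 7 × 2 × 2 = 28
  Plenum fatigue crack: 2 × 10 × 8 = 160
  Contact stripping: 3 × 10 × 3 = 90
  Hinge out of tolerance: 10 × 7 × 10 = 700
  Excessive clearance: 9 × 10 × 5 = 450
  Contact seizure: 2 × 5 × 5 = 50
  Seal intermittent contact: 7 × 4 × 6 = 168
  Terminal drift: 2 × 2 × 6 = 24
RPN > 27: Shaft wear (294), Lens contamination (28), Plenum fatigue crack (160), Contact stripping (90), Hinge out of tolerance (700), Excessive clearance (450), Contact seizure (50), Seal intermittent contact (168).
Sum: 294 + 28 + 160 + 90 + 700 + 450 + 50 + 168 = 1940.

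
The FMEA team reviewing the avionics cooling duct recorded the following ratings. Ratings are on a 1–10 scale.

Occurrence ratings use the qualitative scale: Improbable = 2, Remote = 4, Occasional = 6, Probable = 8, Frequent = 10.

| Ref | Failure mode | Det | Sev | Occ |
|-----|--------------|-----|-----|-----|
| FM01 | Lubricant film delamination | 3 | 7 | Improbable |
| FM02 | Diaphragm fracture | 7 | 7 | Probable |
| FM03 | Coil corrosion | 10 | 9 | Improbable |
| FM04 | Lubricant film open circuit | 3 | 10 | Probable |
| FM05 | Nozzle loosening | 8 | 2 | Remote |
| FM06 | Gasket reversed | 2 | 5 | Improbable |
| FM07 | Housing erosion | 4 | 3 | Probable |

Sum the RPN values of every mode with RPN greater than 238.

632

RPN = Severity × Occurrence × Detection:
  FM01: 7 × 2 × 3 = 42
  FM02: 7 × 8 × 7 = 392
  FM03: 9 × 2 × 10 = 180
  FM04: 10 × 8 × 3 = 240
  FM05: 2 × 4 × 8 = 64
  FM06: 5 × 2 × 2 = 20
  FM07: 3 × 8 × 4 = 96
RPN > 238: FM02 (392), FM04 (240).
Sum: 392 + 240 = 632.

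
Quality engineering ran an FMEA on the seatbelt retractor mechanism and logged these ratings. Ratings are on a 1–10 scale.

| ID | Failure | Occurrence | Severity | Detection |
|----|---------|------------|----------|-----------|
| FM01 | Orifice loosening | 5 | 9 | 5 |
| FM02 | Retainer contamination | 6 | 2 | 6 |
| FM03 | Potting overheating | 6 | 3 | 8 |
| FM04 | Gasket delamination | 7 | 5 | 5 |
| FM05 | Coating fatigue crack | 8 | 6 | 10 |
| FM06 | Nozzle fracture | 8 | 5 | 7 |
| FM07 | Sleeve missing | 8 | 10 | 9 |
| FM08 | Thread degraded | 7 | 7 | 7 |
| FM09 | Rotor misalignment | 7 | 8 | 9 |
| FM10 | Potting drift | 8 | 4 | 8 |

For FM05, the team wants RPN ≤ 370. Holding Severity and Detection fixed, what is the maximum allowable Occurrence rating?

FM05: S=6, O=8, D=10 → current RPN = 480.
Fixed product = 60. Need 60 × O ≤ 370, so O ≤ 370/60 = 6.17.
Maximum integer Occurrence rating = 6 (gives RPN 360; O=7 would give 420 > 370).

6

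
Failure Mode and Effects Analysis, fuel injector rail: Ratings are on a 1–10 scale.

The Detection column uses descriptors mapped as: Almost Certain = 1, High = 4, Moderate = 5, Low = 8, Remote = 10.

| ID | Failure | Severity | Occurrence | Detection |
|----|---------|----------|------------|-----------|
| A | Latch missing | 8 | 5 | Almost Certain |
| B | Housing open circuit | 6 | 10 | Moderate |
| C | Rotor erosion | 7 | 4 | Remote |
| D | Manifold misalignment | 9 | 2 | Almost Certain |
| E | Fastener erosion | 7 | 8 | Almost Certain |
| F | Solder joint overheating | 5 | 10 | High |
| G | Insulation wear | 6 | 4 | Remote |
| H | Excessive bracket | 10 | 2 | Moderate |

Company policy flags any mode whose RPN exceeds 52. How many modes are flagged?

6

RPN = Severity × Occurrence × Detection:
  A: 8 × 5 × 1 = 40
  B: 6 × 10 × 5 = 300
  C: 7 × 4 × 10 = 280
  D: 9 × 2 × 1 = 18
  E: 7 × 8 × 1 = 56
  F: 5 × 10 × 4 = 200
  G: 6 × 4 × 10 = 240
  H: 10 × 2 × 5 = 100
Modes with RPN > 52: B (300), C (280), E (56), F (200), G (240), H (100) → 6.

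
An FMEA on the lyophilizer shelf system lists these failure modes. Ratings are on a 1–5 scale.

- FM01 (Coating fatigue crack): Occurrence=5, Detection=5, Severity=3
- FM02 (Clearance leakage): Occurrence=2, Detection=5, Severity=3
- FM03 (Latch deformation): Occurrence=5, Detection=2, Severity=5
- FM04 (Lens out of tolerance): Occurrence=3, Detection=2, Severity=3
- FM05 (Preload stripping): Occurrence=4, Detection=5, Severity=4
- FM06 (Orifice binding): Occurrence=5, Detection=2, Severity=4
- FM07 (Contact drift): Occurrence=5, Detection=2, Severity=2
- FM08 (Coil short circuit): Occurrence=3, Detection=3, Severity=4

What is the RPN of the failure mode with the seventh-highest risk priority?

RPN = Severity × Occurrence × Detection:
  FM01: 3 × 5 × 5 = 75
  FM02: 3 × 2 × 5 = 30
  FM03: 5 × 5 × 2 = 50
  FM04: 3 × 3 × 2 = 18
  FM05: 4 × 4 × 5 = 80
  FM06: 4 × 5 × 2 = 40
  FM07: 2 × 5 × 2 = 20
  FM08: 4 × 3 × 3 = 36
Sorted descending: 80, 75, 50, 40, 36, 30, 20, 18.
The seventh-highest RPN is 20 (FM07).

20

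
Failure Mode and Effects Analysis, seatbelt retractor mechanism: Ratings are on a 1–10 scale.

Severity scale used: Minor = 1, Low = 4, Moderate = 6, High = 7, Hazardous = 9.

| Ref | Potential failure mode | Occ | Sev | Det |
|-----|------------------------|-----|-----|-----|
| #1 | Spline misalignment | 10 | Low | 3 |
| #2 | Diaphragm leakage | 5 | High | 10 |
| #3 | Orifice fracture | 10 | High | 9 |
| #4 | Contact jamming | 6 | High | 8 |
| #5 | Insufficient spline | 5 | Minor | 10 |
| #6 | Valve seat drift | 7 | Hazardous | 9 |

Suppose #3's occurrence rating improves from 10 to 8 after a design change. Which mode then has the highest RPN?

#6

RPN = Severity × Occurrence × Detection:
  #1: 4 × 10 × 3 = 120
  #2: 7 × 5 × 10 = 350
  #3: 7 × 10 × 9 = 630
  #4: 7 × 6 × 8 = 336
  #5: 1 × 5 × 10 = 50
  #6: 9 × 7 × 9 = 567
After action: #3 → 7 × 8 × 9 = 504.
Revised RPNs: #6=567, #3=504, #2=350, #4=336, #1=120, #5=50.
Highest is now #6 (567).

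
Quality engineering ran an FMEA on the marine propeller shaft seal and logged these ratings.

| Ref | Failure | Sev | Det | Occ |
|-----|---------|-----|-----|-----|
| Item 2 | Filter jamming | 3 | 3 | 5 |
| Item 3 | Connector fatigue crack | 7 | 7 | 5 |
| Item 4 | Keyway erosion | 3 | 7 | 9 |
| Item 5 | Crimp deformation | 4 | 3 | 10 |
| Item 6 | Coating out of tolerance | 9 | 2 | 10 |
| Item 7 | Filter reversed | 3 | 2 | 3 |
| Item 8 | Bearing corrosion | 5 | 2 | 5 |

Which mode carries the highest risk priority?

RPN = Severity × Occurrence × Detection:
  Item 2: 3 × 5 × 3 = 45
  Item 3: 7 × 5 × 7 = 245
  Item 4: 3 × 9 × 7 = 189
  Item 5: 4 × 10 × 3 = 120
  Item 6: 9 × 10 × 2 = 180
  Item 7: 3 × 3 × 2 = 18
  Item 8: 5 × 5 × 2 = 50
Highest RPN is 245 → Item 3.

Item 3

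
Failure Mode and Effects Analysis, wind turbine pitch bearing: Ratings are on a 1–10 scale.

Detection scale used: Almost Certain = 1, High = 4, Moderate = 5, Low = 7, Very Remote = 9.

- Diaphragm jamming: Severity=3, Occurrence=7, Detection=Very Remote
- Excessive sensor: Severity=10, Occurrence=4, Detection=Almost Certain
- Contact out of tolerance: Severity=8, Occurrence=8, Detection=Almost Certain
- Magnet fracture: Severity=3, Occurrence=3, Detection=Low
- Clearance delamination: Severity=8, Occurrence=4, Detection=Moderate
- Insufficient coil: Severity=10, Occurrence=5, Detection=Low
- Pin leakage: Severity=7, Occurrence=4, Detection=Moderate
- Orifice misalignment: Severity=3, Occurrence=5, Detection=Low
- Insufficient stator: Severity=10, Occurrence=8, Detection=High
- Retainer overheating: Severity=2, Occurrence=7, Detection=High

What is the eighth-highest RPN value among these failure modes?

RPN = Severity × Occurrence × Detection:
  Diaphragm jamming: 3 × 7 × 9 = 189
  Excessive sensor: 10 × 4 × 1 = 40
  Contact out of tolerance: 8 × 8 × 1 = 64
  Magnet fracture: 3 × 3 × 7 = 63
  Clearance delamination: 8 × 4 × 5 = 160
  Insufficient coil: 10 × 5 × 7 = 350
  Pin leakage: 7 × 4 × 5 = 140
  Orifice misalignment: 3 × 5 × 7 = 105
  Insufficient stator: 10 × 8 × 4 = 320
  Retainer overheating: 2 × 7 × 4 = 56
Sorted descending: 350, 320, 189, 160, 140, 105, 64, 63, 56, 40.
The eighth-highest RPN is 63 (Magnet fracture).

63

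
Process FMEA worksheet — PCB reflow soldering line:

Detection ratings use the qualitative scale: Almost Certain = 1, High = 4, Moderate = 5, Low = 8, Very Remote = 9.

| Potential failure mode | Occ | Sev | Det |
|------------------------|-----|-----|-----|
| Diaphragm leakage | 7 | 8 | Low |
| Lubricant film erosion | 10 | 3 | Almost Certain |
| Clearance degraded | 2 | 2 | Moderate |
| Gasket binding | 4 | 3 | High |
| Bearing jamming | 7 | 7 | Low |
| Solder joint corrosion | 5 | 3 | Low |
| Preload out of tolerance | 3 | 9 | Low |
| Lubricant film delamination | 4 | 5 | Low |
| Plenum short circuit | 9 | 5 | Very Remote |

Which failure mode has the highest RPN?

RPN = Severity × Occurrence × Detection:
  Diaphragm leakage: 8 × 7 × 8 = 448
  Lubricant film erosion: 3 × 10 × 1 = 30
  Clearance degraded: 2 × 2 × 5 = 20
  Gasket binding: 3 × 4 × 4 = 48
  Bearing jamming: 7 × 7 × 8 = 392
  Solder joint corrosion: 3 × 5 × 8 = 120
  Preload out of tolerance: 9 × 3 × 8 = 216
  Lubricant film delamination: 5 × 4 × 8 = 160
  Plenum short circuit: 5 × 9 × 9 = 405
Highest RPN is 448 → Diaphragm leakage.

Diaphragm leakage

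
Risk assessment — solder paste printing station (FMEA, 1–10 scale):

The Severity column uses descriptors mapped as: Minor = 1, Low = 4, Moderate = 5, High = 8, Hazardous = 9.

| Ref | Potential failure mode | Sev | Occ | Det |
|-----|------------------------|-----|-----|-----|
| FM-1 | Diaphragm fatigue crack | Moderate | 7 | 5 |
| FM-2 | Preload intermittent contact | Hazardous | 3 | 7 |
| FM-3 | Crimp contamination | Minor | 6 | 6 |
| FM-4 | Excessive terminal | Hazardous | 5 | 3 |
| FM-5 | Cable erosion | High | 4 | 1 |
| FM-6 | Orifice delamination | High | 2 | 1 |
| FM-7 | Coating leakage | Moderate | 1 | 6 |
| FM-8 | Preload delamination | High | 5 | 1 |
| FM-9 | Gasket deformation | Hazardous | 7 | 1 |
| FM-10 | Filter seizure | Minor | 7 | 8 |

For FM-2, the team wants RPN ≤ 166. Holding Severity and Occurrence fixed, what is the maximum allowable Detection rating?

FM-2: S=9, O=3, D=7 → current RPN = 189.
Fixed product = 27. Need 27 × D ≤ 166, so D ≤ 166/27 = 6.15.
Maximum integer Detection rating = 6 (gives RPN 162; D=7 would give 189 > 166).

6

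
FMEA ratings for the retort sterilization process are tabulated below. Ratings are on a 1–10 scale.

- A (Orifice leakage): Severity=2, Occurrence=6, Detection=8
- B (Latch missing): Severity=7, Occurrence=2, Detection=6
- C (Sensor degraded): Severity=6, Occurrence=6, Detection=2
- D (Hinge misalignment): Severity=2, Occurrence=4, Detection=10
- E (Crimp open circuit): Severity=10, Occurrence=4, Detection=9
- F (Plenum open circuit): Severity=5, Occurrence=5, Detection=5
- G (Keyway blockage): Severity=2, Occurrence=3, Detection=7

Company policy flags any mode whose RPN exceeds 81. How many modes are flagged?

4

RPN = Severity × Occurrence × Detection:
  A: 2 × 6 × 8 = 96
  B: 7 × 2 × 6 = 84
  C: 6 × 6 × 2 = 72
  D: 2 × 4 × 10 = 80
  E: 10 × 4 × 9 = 360
  F: 5 × 5 × 5 = 125
  G: 2 × 3 × 7 = 42
Modes with RPN > 81: A (96), B (84), E (360), F (125) → 4.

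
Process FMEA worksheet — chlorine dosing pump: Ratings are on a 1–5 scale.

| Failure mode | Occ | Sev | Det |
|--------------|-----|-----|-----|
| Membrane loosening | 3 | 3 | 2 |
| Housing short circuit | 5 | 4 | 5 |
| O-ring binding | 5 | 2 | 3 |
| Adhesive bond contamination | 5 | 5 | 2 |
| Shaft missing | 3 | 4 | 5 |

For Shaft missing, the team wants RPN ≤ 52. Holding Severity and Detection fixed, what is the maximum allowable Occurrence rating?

2

Shaft missing: S=4, O=3, D=5 → current RPN = 60.
Fixed product = 20. Need 20 × O ≤ 52, so O ≤ 52/20 = 2.60.
Maximum integer Occurrence rating = 2 (gives RPN 40; O=3 would give 60 > 52).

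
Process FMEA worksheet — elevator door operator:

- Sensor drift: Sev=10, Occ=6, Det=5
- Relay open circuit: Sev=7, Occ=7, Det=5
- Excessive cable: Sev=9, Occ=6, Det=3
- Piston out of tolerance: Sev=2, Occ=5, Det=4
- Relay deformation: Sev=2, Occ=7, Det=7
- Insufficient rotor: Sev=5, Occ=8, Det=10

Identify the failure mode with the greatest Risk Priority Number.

Insufficient rotor

RPN = Severity × Occurrence × Detection:
  Sensor drift: 10 × 6 × 5 = 300
  Relay open circuit: 7 × 7 × 5 = 245
  Excessive cable: 9 × 6 × 3 = 162
  Piston out of tolerance: 2 × 5 × 4 = 40
  Relay deformation: 2 × 7 × 7 = 98
  Insufficient rotor: 5 × 8 × 10 = 400
Highest RPN is 400 → Insufficient rotor.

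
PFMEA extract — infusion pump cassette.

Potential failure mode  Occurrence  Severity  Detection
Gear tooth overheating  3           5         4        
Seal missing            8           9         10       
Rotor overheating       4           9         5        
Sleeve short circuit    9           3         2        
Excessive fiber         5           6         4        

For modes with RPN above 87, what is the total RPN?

1020

RPN = Severity × Occurrence × Detection:
  Gear tooth overheating: 5 × 3 × 4 = 60
  Seal missing: 9 × 8 × 10 = 720
  Rotor overheating: 9 × 4 × 5 = 180
  Sleeve short circuit: 3 × 9 × 2 = 54
  Excessive fiber: 6 × 5 × 4 = 120
RPN > 87: Seal missing (720), Rotor overheating (180), Excessive fiber (120).
Sum: 720 + 180 + 120 = 1020.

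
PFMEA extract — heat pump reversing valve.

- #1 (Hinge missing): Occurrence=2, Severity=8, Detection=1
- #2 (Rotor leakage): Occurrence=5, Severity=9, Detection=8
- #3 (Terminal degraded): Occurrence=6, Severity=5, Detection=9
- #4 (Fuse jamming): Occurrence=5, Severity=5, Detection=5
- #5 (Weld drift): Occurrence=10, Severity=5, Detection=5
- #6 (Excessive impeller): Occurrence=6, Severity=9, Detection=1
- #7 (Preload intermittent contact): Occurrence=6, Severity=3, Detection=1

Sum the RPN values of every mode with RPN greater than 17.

1077

RPN = Severity × Occurrence × Detection:
  #1: 8 × 2 × 1 = 16
  #2: 9 × 5 × 8 = 360
  #3: 5 × 6 × 9 = 270
  #4: 5 × 5 × 5 = 125
  #5: 5 × 10 × 5 = 250
  #6: 9 × 6 × 1 = 54
  #7: 3 × 6 × 1 = 18
RPN > 17: #2 (360), #3 (270), #4 (125), #5 (250), #6 (54), #7 (18).
Sum: 360 + 270 + 125 + 250 + 54 + 18 = 1077.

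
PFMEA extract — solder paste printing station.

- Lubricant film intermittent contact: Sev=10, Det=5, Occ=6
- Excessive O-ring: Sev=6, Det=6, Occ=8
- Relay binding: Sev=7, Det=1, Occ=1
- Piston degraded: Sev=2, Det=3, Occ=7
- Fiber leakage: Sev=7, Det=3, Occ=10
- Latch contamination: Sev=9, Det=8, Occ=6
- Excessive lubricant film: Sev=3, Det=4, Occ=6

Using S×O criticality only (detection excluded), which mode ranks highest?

Criticality = Severity × Occurrence:
  Lubricant film intermittent contact: 10 × 6 = 60
  Excessive O-ring: 6 × 8 = 48
  Relay binding: 7 × 1 = 7
  Piston degraded: 2 × 7 = 14
  Fiber leakage: 7 × 10 = 70
  Latch contamination: 9 × 6 = 54
  Excessive lubricant film: 3 × 6 = 18
Highest criticality is 70 → Fiber leakage.

Fiber leakage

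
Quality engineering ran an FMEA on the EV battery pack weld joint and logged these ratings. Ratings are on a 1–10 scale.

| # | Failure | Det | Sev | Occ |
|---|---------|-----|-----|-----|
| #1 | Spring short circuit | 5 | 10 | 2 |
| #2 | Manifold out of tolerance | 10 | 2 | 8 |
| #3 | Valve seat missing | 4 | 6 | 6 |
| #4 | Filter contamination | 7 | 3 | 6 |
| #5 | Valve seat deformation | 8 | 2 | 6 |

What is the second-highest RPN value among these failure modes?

RPN = Severity × Occurrence × Detection:
  #1: 10 × 2 × 5 = 100
  #2: 2 × 8 × 10 = 160
  #3: 6 × 6 × 4 = 144
  #4: 3 × 6 × 7 = 126
  #5: 2 × 6 × 8 = 96
Sorted descending: 160, 144, 126, 100, 96.
The second-highest RPN is 144 (#3).

144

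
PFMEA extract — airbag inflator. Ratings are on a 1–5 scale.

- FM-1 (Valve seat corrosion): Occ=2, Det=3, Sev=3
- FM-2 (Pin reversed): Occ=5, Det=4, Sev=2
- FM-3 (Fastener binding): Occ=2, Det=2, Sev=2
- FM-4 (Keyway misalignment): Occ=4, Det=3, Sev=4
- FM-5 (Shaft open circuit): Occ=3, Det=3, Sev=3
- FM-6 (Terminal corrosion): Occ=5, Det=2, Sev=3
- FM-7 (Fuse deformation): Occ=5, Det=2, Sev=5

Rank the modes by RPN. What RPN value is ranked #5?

RPN = Severity × Occurrence × Detection:
  FM-1: 3 × 2 × 3 = 18
  FM-2: 2 × 5 × 4 = 40
  FM-3: 2 × 2 × 2 = 8
  FM-4: 4 × 4 × 3 = 48
  FM-5: 3 × 3 × 3 = 27
  FM-6: 3 × 5 × 2 = 30
  FM-7: 5 × 5 × 2 = 50
Sorted descending: 50, 48, 40, 30, 27, 18, 8.
The fifth-highest RPN is 27 (FM-5).

27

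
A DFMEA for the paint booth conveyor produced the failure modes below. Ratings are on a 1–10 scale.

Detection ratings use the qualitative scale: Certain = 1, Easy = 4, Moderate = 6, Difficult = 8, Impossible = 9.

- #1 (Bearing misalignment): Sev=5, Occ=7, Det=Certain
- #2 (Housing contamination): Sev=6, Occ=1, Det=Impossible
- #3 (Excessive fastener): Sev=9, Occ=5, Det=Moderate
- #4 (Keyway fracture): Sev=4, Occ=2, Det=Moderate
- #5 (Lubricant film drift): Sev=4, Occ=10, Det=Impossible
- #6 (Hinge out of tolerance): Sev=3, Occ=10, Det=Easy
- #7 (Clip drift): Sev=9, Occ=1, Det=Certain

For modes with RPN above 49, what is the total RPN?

RPN = Severity × Occurrence × Detection:
  #1: 5 × 7 × 1 = 35
  #2: 6 × 1 × 9 = 54
  #3: 9 × 5 × 6 = 270
  #4: 4 × 2 × 6 = 48
  #5: 4 × 10 × 9 = 360
  #6: 3 × 10 × 4 = 120
  #7: 9 × 1 × 1 = 9
RPN > 49: #2 (54), #3 (270), #5 (360), #6 (120).
Sum: 54 + 270 + 360 + 120 = 804.

804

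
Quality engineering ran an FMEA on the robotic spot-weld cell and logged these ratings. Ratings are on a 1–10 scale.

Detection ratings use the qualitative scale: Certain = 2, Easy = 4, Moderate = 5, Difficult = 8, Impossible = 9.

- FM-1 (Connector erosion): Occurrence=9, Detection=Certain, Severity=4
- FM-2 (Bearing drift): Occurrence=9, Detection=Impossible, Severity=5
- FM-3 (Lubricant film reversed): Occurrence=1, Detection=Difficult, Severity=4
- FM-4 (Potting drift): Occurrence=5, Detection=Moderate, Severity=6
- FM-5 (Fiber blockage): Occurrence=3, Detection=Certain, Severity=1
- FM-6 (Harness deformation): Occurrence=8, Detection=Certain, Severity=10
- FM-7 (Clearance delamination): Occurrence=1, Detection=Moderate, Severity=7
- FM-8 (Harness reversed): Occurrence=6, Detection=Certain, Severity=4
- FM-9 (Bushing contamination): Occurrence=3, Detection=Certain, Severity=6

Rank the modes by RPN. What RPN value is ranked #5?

RPN = Severity × Occurrence × Detection:
  FM-1: 4 × 9 × 2 = 72
  FM-2: 5 × 9 × 9 = 405
  FM-3: 4 × 1 × 8 = 32
  FM-4: 6 × 5 × 5 = 150
  FM-5: 1 × 3 × 2 = 6
  FM-6: 10 × 8 × 2 = 160
  FM-7: 7 × 1 × 5 = 35
  FM-8: 4 × 6 × 2 = 48
  FM-9: 6 × 3 × 2 = 36
Sorted descending: 405, 160, 150, 72, 48, 36, 35, 32, 6.
The fifth-highest RPN is 48 (FM-8).

48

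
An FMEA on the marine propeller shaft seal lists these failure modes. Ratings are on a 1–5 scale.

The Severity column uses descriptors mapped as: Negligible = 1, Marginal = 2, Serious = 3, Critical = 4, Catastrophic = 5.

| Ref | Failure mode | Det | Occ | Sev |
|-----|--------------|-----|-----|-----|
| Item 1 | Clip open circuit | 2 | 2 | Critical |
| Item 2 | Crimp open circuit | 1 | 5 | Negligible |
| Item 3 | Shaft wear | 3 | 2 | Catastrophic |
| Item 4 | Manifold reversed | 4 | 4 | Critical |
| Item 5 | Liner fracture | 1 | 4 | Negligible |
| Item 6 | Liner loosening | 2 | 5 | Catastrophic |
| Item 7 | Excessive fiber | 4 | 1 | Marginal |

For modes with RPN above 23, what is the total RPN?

144

RPN = Severity × Occurrence × Detection:
  Item 1: 4 × 2 × 2 = 16
  Item 2: 1 × 5 × 1 = 5
  Item 3: 5 × 2 × 3 = 30
  Item 4: 4 × 4 × 4 = 64
  Item 5: 1 × 4 × 1 = 4
  Item 6: 5 × 5 × 2 = 50
  Item 7: 2 × 1 × 4 = 8
RPN > 23: Item 3 (30), Item 4 (64), Item 6 (50).
Sum: 30 + 64 + 50 = 144.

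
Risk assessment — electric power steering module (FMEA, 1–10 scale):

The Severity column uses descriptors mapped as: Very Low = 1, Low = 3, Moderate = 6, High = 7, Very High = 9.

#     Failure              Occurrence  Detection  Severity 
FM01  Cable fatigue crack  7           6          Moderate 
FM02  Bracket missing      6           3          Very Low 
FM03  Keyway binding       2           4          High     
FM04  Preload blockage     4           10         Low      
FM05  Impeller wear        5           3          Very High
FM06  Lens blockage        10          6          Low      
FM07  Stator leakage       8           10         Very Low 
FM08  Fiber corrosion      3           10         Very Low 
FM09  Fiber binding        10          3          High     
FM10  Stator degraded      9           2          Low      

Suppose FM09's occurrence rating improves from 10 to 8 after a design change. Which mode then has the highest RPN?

RPN = Severity × Occurrence × Detection:
  FM01: 6 × 7 × 6 = 252
  FM02: 1 × 6 × 3 = 18
  FM03: 7 × 2 × 4 = 56
  FM04: 3 × 4 × 10 = 120
  FM05: 9 × 5 × 3 = 135
  FM06: 3 × 10 × 6 = 180
  FM07: 1 × 8 × 10 = 80
  FM08: 1 × 3 × 10 = 30
  FM09: 7 × 10 × 3 = 210
  FM10: 3 × 9 × 2 = 54
After action: FM09 → 7 × 8 × 3 = 168.
Revised RPNs: FM01=252, FM06=180, FM09=168, FM05=135, FM04=120, FM07=80, FM03=56, FM10=54, FM08=30, FM02=18.
Highest is now FM01 (252).

FM01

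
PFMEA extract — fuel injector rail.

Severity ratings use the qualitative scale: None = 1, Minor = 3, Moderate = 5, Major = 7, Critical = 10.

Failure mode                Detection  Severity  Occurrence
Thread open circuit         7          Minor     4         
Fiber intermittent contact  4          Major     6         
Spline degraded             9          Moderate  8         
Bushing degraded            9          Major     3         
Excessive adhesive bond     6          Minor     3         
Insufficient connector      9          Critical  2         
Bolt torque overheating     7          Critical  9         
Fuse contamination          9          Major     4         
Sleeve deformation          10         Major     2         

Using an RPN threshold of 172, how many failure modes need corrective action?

5

RPN = Severity × Occurrence × Detection:
  Thread open circuit: 3 × 4 × 7 = 84
  Fiber intermittent contact: 7 × 6 × 4 = 168
  Spline degraded: 5 × 8 × 9 = 360
  Bushing degraded: 7 × 3 × 9 = 189
  Excessive adhesive bond: 3 × 3 × 6 = 54
  Insufficient connector: 10 × 2 × 9 = 180
  Bolt torque overheating: 10 × 9 × 7 = 630
  Fuse contamination: 7 × 4 × 9 = 252
  Sleeve deformation: 7 × 2 × 10 = 140
Modes with RPN ≥ 172: Spline degraded (360), Bushing degraded (189), Insufficient connector (180), Bolt torque overheating (630), Fuse contamination (252) → 5.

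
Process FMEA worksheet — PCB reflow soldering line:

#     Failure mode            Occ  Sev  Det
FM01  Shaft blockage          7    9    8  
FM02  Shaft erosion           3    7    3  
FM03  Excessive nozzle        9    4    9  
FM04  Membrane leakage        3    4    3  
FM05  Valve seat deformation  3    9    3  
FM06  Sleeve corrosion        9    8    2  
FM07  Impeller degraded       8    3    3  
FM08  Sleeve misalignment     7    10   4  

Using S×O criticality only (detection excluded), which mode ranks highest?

FM06

Criticality = Severity × Occurrence:
  FM01: 9 × 7 = 63
  FM02: 7 × 3 = 21
  FM03: 4 × 9 = 36
  FM04: 4 × 3 = 12
  FM05: 9 × 3 = 27
  FM06: 8 × 9 = 72
  FM07: 3 × 8 = 24
  FM08: 10 × 7 = 70
Highest criticality is 72 → FM06.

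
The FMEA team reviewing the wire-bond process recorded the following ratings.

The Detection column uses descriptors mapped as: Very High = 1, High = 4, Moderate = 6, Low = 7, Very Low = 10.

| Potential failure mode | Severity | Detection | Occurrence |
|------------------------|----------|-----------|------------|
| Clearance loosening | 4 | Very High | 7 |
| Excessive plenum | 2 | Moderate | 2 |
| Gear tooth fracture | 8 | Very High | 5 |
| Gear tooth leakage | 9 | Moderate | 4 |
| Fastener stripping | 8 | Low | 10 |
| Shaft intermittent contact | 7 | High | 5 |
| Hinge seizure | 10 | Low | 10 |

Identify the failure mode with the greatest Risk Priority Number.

Hinge seizure

RPN = Severity × Occurrence × Detection:
  Clearance loosening: 4 × 7 × 1 = 28
  Excessive plenum: 2 × 2 × 6 = 24
  Gear tooth fracture: 8 × 5 × 1 = 40
  Gear tooth leakage: 9 × 4 × 6 = 216
  Fastener stripping: 8 × 10 × 7 = 560
  Shaft intermittent contact: 7 × 5 × 4 = 140
  Hinge seizure: 10 × 10 × 7 = 700
Highest RPN is 700 → Hinge seizure.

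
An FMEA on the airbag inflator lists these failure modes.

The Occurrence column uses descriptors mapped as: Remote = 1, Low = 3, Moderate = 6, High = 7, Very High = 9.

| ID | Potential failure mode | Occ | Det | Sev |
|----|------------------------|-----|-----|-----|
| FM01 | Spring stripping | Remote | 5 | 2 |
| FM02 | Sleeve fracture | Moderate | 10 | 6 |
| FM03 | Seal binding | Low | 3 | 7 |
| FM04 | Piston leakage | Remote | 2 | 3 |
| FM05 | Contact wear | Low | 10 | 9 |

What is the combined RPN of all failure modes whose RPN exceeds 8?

703

RPN = Severity × Occurrence × Detection:
  FM01: 2 × 1 × 5 = 10
  FM02: 6 × 6 × 10 = 360
  FM03: 7 × 3 × 3 = 63
  FM04: 3 × 1 × 2 = 6
  FM05: 9 × 3 × 10 = 270
RPN > 8: FM01 (10), FM02 (360), FM03 (63), FM05 (270).
Sum: 10 + 360 + 63 + 270 = 703.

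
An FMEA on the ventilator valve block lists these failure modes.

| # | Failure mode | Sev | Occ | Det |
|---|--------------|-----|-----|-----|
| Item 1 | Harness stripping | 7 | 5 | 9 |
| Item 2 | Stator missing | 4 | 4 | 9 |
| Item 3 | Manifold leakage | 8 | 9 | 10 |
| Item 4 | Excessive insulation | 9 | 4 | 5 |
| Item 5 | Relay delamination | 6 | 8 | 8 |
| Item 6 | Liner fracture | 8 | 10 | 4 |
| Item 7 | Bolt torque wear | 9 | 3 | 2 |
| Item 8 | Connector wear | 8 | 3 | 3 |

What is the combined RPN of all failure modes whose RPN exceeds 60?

RPN = Severity × Occurrence × Detection:
  Item 1: 7 × 5 × 9 = 315
  Item 2: 4 × 4 × 9 = 144
  Item 3: 8 × 9 × 10 = 720
  Item 4: 9 × 4 × 5 = 180
  Item 5: 6 × 8 × 8 = 384
  Item 6: 8 × 10 × 4 = 320
  Item 7: 9 × 3 × 2 = 54
  Item 8: 8 × 3 × 3 = 72
RPN > 60: Item 1 (315), Item 2 (144), Item 3 (720), Item 4 (180), Item 5 (384), Item 6 (320), Item 8 (72).
Sum: 315 + 144 + 720 + 180 + 384 + 320 + 72 = 2135.

2135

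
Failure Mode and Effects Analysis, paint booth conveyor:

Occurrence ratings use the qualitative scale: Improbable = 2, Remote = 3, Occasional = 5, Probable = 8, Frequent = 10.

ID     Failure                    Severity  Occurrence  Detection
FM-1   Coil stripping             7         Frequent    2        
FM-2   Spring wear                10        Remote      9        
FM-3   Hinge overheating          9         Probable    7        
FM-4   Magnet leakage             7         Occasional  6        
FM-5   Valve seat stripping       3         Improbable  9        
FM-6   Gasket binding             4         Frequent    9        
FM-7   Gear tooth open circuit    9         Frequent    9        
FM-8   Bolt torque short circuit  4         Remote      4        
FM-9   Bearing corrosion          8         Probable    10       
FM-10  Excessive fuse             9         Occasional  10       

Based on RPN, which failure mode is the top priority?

FM-7

RPN = Severity × Occurrence × Detection:
  FM-1: 7 × 10 × 2 = 140
  FM-2: 10 × 3 × 9 = 270
  FM-3: 9 × 8 × 7 = 504
  FM-4: 7 × 5 × 6 = 210
  FM-5: 3 × 2 × 9 = 54
  FM-6: 4 × 10 × 9 = 360
  FM-7: 9 × 10 × 9 = 810
  FM-8: 4 × 3 × 4 = 48
  FM-9: 8 × 8 × 10 = 640
  FM-10: 9 × 5 × 10 = 450
Highest RPN is 810 → FM-7.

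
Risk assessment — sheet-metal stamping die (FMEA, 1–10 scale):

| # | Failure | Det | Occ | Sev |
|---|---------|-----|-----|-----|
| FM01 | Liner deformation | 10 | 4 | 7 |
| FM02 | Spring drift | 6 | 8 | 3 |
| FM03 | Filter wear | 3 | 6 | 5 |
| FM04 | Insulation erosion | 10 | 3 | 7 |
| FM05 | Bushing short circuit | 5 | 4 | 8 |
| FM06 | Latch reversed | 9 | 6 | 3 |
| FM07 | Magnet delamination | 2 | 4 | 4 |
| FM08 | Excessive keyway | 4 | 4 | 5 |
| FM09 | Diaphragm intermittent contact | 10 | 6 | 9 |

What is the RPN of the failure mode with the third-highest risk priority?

210

RPN = Severity × Occurrence × Detection:
  FM01: 7 × 4 × 10 = 280
  FM02: 3 × 8 × 6 = 144
  FM03: 5 × 6 × 3 = 90
  FM04: 7 × 3 × 10 = 210
  FM05: 8 × 4 × 5 = 160
  FM06: 3 × 6 × 9 = 162
  FM07: 4 × 4 × 2 = 32
  FM08: 5 × 4 × 4 = 80
  FM09: 9 × 6 × 10 = 540
Sorted descending: 540, 280, 210, 162, 160, 144, 90, 80, 32.
The third-highest RPN is 210 (FM04).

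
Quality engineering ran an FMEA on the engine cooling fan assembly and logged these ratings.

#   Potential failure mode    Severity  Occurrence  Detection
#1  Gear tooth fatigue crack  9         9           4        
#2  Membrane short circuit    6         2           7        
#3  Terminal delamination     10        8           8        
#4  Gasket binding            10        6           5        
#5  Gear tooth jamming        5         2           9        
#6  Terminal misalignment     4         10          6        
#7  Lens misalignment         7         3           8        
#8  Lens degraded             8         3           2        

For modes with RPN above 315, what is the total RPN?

964

RPN = Severity × Occurrence × Detection:
  #1: 9 × 9 × 4 = 324
  #2: 6 × 2 × 7 = 84
  #3: 10 × 8 × 8 = 640
  #4: 10 × 6 × 5 = 300
  #5: 5 × 2 × 9 = 90
  #6: 4 × 10 × 6 = 240
  #7: 7 × 3 × 8 = 168
  #8: 8 × 3 × 2 = 48
RPN > 315: #1 (324), #3 (640).
Sum: 324 + 640 = 964.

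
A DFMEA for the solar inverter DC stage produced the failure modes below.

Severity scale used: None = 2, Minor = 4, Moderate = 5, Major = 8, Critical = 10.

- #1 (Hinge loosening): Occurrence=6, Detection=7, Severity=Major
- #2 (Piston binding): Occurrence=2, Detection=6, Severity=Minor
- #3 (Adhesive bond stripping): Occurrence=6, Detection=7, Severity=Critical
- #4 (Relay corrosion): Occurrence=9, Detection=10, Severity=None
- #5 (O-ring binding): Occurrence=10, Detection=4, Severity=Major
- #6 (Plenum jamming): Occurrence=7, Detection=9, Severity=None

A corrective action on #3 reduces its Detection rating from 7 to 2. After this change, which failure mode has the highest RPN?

RPN = Severity × Occurrence × Detection:
  #1: 8 × 6 × 7 = 336
  #2: 4 × 2 × 6 = 48
  #3: 10 × 6 × 7 = 420
  #4: 2 × 9 × 10 = 180
  #5: 8 × 10 × 4 = 320
  #6: 2 × 7 × 9 = 126
After action: #3 → 10 × 6 × 2 = 120.
Revised RPNs: #1=336, #5=320, #4=180, #6=126, #3=120, #2=48.
Highest is now #1 (336).

#1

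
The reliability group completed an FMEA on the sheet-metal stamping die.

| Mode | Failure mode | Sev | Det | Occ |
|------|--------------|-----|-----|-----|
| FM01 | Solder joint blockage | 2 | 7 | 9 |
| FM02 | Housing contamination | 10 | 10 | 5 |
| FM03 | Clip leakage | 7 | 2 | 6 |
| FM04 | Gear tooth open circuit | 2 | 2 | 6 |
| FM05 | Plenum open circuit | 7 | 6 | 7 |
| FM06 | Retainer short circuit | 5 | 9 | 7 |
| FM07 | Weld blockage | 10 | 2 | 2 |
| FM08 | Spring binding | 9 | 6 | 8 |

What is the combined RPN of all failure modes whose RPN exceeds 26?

RPN = Severity × Occurrence × Detection:
  FM01: 2 × 9 × 7 = 126
  FM02: 10 × 5 × 10 = 500
  FM03: 7 × 6 × 2 = 84
  FM04: 2 × 6 × 2 = 24
  FM05: 7 × 7 × 6 = 294
  FM06: 5 × 7 × 9 = 315
  FM07: 10 × 2 × 2 = 40
  FM08: 9 × 8 × 6 = 432
RPN > 26: FM01 (126), FM02 (500), FM03 (84), FM05 (294), FM06 (315), FM07 (40), FM08 (432).
Sum: 126 + 500 + 84 + 294 + 315 + 40 + 432 = 1791.

1791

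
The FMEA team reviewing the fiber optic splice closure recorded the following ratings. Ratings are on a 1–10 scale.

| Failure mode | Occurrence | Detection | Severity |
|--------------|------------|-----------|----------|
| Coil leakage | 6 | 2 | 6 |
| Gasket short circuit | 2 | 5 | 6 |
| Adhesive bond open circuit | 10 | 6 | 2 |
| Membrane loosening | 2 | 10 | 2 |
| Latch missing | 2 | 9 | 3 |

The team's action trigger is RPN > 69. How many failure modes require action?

2

RPN = Severity × Occurrence × Detection:
  Coil leakage: 6 × 6 × 2 = 72
  Gasket short circuit: 6 × 2 × 5 = 60
  Adhesive bond open circuit: 2 × 10 × 6 = 120
  Membrane loosening: 2 × 2 × 10 = 40
  Latch missing: 3 × 2 × 9 = 54
Modes with RPN > 69: Coil leakage (72), Adhesive bond open circuit (120) → 2.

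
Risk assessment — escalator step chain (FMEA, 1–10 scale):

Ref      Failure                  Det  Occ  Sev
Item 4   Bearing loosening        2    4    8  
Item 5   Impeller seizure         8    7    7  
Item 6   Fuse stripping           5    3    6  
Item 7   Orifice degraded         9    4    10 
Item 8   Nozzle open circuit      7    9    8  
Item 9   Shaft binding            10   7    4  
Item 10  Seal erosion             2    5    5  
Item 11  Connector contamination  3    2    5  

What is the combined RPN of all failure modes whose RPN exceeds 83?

1626

RPN = Severity × Occurrence × Detection:
  Item 4: 8 × 4 × 2 = 64
  Item 5: 7 × 7 × 8 = 392
  Item 6: 6 × 3 × 5 = 90
  Item 7: 10 × 4 × 9 = 360
  Item 8: 8 × 9 × 7 = 504
  Item 9: 4 × 7 × 10 = 280
  Item 10: 5 × 5 × 2 = 50
  Item 11: 5 × 2 × 3 = 30
RPN > 83: Item 5 (392), Item 6 (90), Item 7 (360), Item 8 (504), Item 9 (280).
Sum: 392 + 90 + 360 + 504 + 280 = 1626.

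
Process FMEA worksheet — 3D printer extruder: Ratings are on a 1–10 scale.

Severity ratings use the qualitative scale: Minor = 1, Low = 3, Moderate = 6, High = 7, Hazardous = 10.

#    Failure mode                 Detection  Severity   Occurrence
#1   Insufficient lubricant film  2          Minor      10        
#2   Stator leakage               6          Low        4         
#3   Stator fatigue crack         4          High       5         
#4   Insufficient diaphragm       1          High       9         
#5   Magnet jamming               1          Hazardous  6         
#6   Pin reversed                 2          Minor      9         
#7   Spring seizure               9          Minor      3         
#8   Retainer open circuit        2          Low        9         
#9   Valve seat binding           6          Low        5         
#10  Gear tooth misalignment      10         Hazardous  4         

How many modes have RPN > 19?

9

RPN = Severity × Occurrence × Detection:
  #1: 1 × 10 × 2 = 20
  #2: 3 × 4 × 6 = 72
  #3: 7 × 5 × 4 = 140
  #4: 7 × 9 × 1 = 63
  #5: 10 × 6 × 1 = 60
  #6: 1 × 9 × 2 = 18
  #7: 1 × 3 × 9 = 27
  #8: 3 × 9 × 2 = 54
  #9: 3 × 5 × 6 = 90
  #10: 10 × 4 × 10 = 400
Modes with RPN > 19: #1 (20), #2 (72), #3 (140), #4 (63), #5 (60), #7 (27), #8 (54), #9 (90), #10 (400) → 9.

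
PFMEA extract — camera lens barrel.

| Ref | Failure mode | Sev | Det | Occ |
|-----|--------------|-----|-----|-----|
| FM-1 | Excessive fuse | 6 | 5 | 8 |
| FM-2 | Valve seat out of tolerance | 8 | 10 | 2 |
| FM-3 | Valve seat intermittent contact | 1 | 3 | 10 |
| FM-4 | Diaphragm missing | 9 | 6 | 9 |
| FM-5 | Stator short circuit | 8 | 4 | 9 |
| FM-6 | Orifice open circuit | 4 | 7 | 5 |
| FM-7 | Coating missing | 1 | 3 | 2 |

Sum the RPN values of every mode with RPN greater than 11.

1344

RPN = Severity × Occurrence × Detection:
  FM-1: 6 × 8 × 5 = 240
  FM-2: 8 × 2 × 10 = 160
  FM-3: 1 × 10 × 3 = 30
  FM-4: 9 × 9 × 6 = 486
  FM-5: 8 × 9 × 4 = 288
  FM-6: 4 × 5 × 7 = 140
  FM-7: 1 × 2 × 3 = 6
RPN > 11: FM-1 (240), FM-2 (160), FM-3 (30), FM-4 (486), FM-5 (288), FM-6 (140).
Sum: 240 + 160 + 30 + 486 + 288 + 140 = 1344.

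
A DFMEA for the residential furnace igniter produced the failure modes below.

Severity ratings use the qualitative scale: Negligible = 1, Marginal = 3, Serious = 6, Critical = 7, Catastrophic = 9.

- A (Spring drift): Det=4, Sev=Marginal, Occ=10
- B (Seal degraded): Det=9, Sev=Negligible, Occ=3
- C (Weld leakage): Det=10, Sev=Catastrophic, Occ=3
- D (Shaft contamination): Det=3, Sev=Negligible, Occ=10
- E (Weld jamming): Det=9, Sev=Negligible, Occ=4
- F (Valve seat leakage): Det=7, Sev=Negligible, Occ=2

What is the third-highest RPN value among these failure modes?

36

RPN = Severity × Occurrence × Detection:
  A: 3 × 10 × 4 = 120
  B: 1 × 3 × 9 = 27
  C: 9 × 3 × 10 = 270
  D: 1 × 10 × 3 = 30
  E: 1 × 4 × 9 = 36
  F: 1 × 2 × 7 = 14
Sorted descending: 270, 120, 36, 30, 27, 14.
The third-highest RPN is 36 (E).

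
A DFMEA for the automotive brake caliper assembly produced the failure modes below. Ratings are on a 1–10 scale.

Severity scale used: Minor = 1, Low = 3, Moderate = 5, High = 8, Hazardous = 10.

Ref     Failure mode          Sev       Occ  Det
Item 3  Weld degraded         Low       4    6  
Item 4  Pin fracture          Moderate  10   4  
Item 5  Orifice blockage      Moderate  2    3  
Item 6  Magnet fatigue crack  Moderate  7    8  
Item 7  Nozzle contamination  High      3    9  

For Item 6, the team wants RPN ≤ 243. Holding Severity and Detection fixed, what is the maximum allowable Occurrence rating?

Item 6: S=5, O=7, D=8 → current RPN = 280.
Fixed product = 40. Need 40 × O ≤ 243, so O ≤ 243/40 = 6.08.
Maximum integer Occurrence rating = 6 (gives RPN 240; O=7 would give 280 > 243).

6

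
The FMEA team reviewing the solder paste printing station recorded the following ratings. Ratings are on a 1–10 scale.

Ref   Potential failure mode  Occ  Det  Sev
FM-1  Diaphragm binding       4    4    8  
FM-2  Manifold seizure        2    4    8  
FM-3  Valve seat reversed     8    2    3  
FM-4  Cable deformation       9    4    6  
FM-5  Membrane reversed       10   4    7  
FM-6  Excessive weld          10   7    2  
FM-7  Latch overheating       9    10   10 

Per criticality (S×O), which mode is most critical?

Criticality = Severity × Occurrence:
  FM-1: 8 × 4 = 32
  FM-2: 8 × 2 = 16
  FM-3: 3 × 8 = 24
  FM-4: 6 × 9 = 54
  FM-5: 7 × 10 = 70
  FM-6: 2 × 10 = 20
  FM-7: 10 × 9 = 90
Highest criticality is 90 → FM-7.

FM-7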